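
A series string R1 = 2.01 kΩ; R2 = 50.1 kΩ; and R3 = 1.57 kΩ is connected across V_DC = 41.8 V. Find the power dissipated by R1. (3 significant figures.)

ΣR = 53.68 kΩ → I = 41.8/53.68 = 0.7787 mA.
P = I²R = 0.6064 × 2.01 = 1.219 mW.

P ≈ 1.22 mW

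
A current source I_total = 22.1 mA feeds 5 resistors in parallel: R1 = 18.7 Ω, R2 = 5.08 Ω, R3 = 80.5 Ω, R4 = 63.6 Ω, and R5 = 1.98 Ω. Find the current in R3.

ΣG = 1/18.7 + 1/5.08 + 1/80.5 + 1/63.6 + 1/1.98 = 0.7835.
Current divider: I(R3) = I_total · G_k/ΣG = 22.1 × (0.01242/0.7835) = 22.1 × 0.01585 = 0.3504 mA.

I ≈ 0.350 mA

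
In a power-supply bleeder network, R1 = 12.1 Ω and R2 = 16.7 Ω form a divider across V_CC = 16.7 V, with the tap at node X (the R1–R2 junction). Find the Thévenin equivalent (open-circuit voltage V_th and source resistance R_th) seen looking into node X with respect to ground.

With X open, the divider is unloaded: V_th = 16.7 × 16.7/28.80 = 9.684 V.
Looking into X with the source shorted: R_th = R1·R2/(R1+R2) = 12.10 × 16.7/28.80 = 7.016 Ω.

V_th ≈ 9.68 V, R_th ≈ 7.02 Ω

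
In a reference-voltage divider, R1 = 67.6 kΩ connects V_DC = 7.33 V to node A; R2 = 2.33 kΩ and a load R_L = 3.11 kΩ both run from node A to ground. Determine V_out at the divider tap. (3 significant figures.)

V_out ≈ 0.142 V

R2 ‖ R_L = (2.33 × 3.11)/(2.33 + 3.11) = 1.332 kΩ.
Now apply the divider: V_out = 7.33 × 0.01932 = 0.1416 V.
(Unloaded it would be 0.244 V; the load pulls it down.)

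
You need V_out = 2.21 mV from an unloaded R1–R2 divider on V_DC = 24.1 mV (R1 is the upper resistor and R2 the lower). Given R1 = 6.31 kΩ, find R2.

Required fraction k = V_out/V_DC = 0.09170.
Rearranging, R2 = R1·k/(1−k) = 6.31 × 0.1010 = 0.6371 kΩ.

R2 ≈ 0.637 kΩ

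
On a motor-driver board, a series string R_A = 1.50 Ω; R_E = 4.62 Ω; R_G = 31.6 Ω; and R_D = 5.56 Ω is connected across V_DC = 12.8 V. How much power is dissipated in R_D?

ΣR = 43.28 Ω → I = 12.8/43.28 = 0.2957 A.
P = I²R = 0.08747 × 5.56 = 0.4863 W.

P ≈ 0.486 W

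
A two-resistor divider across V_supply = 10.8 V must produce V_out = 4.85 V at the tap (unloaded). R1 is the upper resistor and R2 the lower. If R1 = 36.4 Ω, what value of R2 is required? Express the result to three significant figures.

Required fraction k = V_out/V_supply = 0.4491.
Rearranging, R2 = R1·k/(1−k) = 36.4 × 0.8151 = 29.67 Ω.

R2 ≈ 29.7 Ω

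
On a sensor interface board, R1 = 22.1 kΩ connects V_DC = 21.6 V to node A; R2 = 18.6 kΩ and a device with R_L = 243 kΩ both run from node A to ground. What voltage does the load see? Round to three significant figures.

V_out ≈ 9.48 V

R2 ‖ R_L = (18.6 × 243)/(18.6 + 243) = 17.28 kΩ.
Then V_out = V_DC · R2'/(R1 + R2') = 21.6 × 17.28/39.38 = 9.477 V.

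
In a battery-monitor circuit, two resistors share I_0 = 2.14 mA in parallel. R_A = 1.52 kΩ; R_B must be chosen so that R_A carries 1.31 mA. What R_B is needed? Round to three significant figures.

R_B ≈ 2.40 kΩ

The fraction through R_A equals R_B/(R_A+R_B).
1.31/2.14 = R_B/(R_A + R_B) → R_B = R_A · (0.6121)/(1 − 0.6121) = 1.52 × 1.578 = 2.399 kΩ.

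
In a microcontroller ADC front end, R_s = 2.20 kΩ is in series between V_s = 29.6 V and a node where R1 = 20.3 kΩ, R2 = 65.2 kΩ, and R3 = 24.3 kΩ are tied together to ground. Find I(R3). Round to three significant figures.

Combine the parallel branches: R_p = (1/20.3 + 1/65.2 + 1/24.3)⁻¹ = 9.456 kΩ.
V_A by voltage divider: V_A = 29.6 × 9.456/(2.20 + 9.456) = 24.01 V.
I(R3) = V_A / R3 = 24.01/24.3 = 0.9882 mA.

I ≈ 0.988 mA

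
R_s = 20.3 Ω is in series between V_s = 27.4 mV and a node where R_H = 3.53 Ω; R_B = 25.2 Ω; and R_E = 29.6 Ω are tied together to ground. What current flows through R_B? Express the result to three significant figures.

I ≈ 0.132 mA

Combine the parallel branches: R_p = (1/3.53 + 1/25.2 + 1/29.6)⁻¹ = 2.803 Ω.
Node voltage V_A = V_s · R_p/(R_s + R_p) = 27.4 × 0.1213 = 3.324 mV.
Branch current I = V_A/R_B = 3.324/25.2 = 0.1319 mA.
(Equivalently: I_total = 1.186 mA, then current-divider fraction G_k/ΣG = 0.1112.)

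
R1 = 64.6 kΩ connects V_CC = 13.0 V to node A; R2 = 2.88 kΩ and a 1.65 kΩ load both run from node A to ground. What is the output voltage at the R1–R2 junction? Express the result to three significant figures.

V_out ≈ 0.208 V

The load sits in parallel with R2, giving an effective lower resistance R2' = R2·R_L/(R2+R_L) = 1.049 kΩ.
Now apply the divider: V_out = 13.0 × 0.01598 = 0.2077 V.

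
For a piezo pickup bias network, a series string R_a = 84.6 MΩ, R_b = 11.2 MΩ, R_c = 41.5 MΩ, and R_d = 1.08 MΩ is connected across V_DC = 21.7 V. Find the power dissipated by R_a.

P ≈ 2.08 µW

Series current I = V_DC/ΣR = 21.7/138.4 = 0.1568 µA.
P(R_a) = I²·R_a = (0.1568)² × 84.6 = 2.080 µW.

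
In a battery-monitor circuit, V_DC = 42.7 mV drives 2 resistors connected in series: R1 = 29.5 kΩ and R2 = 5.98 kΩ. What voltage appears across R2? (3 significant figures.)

V ≈ 7.20 mV

Total series resistance ΣR = 29.5 + 5.98 = 35.48 kΩ.
V = V_DC · R/ΣR = 42.7 × 0.1685 = 7.197 mV.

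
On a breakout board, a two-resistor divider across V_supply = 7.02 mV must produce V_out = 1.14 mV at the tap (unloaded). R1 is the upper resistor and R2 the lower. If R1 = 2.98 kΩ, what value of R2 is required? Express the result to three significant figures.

R2 ≈ 0.578 kΩ

The divider ratio is R2/(R1+R2) = 1.14/7.02 = 0.1624.
R2 = R1 · 0.1624/(1 − 0.1624) = 0.5778 kΩ.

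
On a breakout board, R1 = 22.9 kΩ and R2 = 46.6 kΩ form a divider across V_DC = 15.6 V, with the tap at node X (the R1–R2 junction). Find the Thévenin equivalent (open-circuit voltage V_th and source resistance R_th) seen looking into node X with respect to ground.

V_th ≈ 10.5 V, R_th ≈ 15.4 kΩ

With X open, the divider is unloaded: V_th = 15.6 × 46.6/69.50 = 10.46 V.
Looking into X with the source shorted: R_th = R1·R2/(R1+R2) = 22.90 × 46.6/69.50 = 15.35 kΩ.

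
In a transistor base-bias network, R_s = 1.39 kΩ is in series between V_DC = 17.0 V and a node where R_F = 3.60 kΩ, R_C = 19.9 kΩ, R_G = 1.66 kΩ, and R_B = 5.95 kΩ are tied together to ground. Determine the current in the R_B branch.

Parallel bank: R_p = 1/(1/3.60 + 1/19.9 + 1/1.66 + 1/5.95) = 0.9103 kΩ.
Node voltage V_A = V_DC · R_p/(R_s + R_p) = 17.0 × 0.3957 = 6.728 V.
Branch current I = V_A/R_B = 6.728/5.95 = 1.131 mA.

I ≈ 1.13 mA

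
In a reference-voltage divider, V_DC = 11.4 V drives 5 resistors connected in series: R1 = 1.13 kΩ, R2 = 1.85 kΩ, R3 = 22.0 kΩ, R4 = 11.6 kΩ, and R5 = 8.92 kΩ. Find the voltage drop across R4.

V ≈ 2.91 V

Series total: ΣR = 1.13 + 1.85 + 22.0 + 11.6 + 8.92 = 45.50 kΩ.
By the voltage-divider rule, V = 11.4 × 11.60/45.50 = 2.906 V.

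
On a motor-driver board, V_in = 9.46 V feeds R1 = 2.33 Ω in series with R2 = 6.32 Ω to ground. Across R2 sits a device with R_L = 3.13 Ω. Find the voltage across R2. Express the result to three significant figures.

First combine the lower leg with the load: R2 ‖ R_L = 2.093 Ω.
Now apply the divider: V_out = 9.46 × 0.4732 = 4.477 V.

V_out ≈ 4.48 V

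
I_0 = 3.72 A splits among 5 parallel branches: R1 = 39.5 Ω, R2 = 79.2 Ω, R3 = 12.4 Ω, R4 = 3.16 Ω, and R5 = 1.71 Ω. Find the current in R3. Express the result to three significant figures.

ΣG = 1/39.5 + 1/79.2 + 1/12.4 + 1/3.16 + 1/1.71 = 1.020.
Current divider: I(R3) = I_0 · G_k/ΣG = 3.72 × (0.08065/1.020) = 3.72 × 0.07908 = 0.2942 A.

I ≈ 0.294 A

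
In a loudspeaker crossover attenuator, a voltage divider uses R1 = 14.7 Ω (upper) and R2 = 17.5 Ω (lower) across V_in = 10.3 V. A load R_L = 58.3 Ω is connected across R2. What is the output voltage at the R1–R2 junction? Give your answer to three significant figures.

First combine the lower leg with the load: R2 ‖ R_L = 13.46 Ω.
Voltage divider with the loaded lower leg: V_out = 10.3 × 13.46/(14.7 + 13.46) = 10.3 × 0.4780 = 4.923 V.

V_out ≈ 4.92 V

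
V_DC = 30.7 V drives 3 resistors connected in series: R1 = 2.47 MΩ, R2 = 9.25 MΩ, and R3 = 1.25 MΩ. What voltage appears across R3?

Series total: ΣR = 2.47 + 9.25 + 1.25 = 12.97 MΩ.
Voltage divider: V = V_DC · (1.250 / 12.97) = 30.7 × 0.09638 = 2.959 V.

V ≈ 2.96 V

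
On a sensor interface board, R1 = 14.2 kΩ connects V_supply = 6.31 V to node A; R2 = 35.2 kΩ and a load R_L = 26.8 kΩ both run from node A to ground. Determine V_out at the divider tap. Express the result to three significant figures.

R2 ‖ R_L = (35.2 × 26.8)/(35.2 + 26.8) = 15.22 kΩ.
Now apply the divider: V_out = 6.31 × 0.5173 = 3.264 V.

V_out ≈ 3.26 V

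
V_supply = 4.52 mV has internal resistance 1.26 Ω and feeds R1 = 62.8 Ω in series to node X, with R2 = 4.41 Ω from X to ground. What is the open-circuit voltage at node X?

R1' = 1.26 + 62.8 = 64.06 Ω (source resistance + R1).
Open-circuit (no load on X): V_th = V_supply · R2/(R1' + R2) = 4.52 × 4.41/(64.06 + 4.41) = 0.2911 mV.

V_th ≈ 0.291 mV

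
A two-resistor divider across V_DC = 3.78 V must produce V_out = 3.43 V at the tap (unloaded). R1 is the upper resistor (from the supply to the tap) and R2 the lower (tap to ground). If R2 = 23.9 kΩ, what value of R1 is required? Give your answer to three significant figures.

R1 ≈ 2.44 kΩ

V_out/V_DC = R2/(R1+R2) = 0.9074.
Rearranging, R1 = R2·(1−k)/k = 23.9 × 0.1020 = 2.439 kΩ.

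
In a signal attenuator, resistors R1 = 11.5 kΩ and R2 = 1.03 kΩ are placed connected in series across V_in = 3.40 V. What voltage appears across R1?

Total series resistance ΣR = 11.5 + 1.03 = 12.53 kΩ.
Voltage divider: V = V_in · (11.50 / 12.53) = 3.40 × 0.9178 = 3.121 V.

V ≈ 3.12 V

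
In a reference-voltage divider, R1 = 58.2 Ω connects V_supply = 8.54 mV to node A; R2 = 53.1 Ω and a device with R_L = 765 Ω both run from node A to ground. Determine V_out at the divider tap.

V_out ≈ 3.93 mV

R2 ‖ R_L = (53.1 × 765)/(53.1 + 765) = 49.65 Ω.
Now apply the divider: V_out = 8.54 × 0.4604 = 3.932 mV.
(Unloaded it would be 4.07 mV; the load pulls it down.)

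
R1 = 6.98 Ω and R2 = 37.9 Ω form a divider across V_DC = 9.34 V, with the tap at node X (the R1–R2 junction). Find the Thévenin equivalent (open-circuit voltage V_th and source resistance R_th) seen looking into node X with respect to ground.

With X open, the divider is unloaded: V_th = 9.34 × 37.9/44.88 = 7.887 V.
With V_DC suppressed (replaced by a short), R_th = R1 ‖ R2 = (6.980 × 37.9)/(6.980 + 37.9) = 5.894 Ω.

V_th ≈ 7.89 V, R_th ≈ 5.89 Ω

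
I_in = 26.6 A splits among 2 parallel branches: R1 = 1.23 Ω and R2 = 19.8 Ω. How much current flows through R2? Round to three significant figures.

For two parallel branches, I_k = I_in · (other R)/(sum of R).
So I = 26.6 × 1.23/21.03 = 1.556 A.

I ≈ 1.56 A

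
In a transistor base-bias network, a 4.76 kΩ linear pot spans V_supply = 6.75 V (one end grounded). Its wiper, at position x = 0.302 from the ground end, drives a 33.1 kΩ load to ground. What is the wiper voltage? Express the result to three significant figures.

Split the track: R_lower = x·R_p = 1.438 kΩ, R_upper = (1−x)·R_p = 3.322 kΩ.
(x·R_p) ‖ R_L = 1.378 kΩ.
V_out = 6.75 × 1.378/(3.322 + 1.378) = 1.979 V.

V_out ≈ 1.98 V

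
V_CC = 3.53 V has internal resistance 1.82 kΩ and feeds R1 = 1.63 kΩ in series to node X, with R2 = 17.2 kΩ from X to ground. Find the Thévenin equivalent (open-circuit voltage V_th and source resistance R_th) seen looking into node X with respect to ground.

R1' = 1.82 + 1.63 = 3.450 kΩ (source resistance + R1).
Open-circuit (no load on X): V_th = V_CC · R2/(R1' + R2) = 3.53 × 17.2/(3.450 + 17.2) = 2.940 V.
With V_CC suppressed (replaced by a short), R_th = R1' ‖ R2 = (3.450 × 17.2)/(3.450 + 17.2) = 2.874 kΩ.

V_th ≈ 2.94 V, R_th ≈ 2.87 kΩ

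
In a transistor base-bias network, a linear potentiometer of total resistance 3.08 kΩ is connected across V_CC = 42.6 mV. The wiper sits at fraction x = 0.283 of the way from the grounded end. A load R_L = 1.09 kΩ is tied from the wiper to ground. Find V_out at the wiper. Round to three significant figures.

Lower segment x·R_p = 0.8716 kΩ; upper segment (1−x)·R_p = 2.208 kΩ.
R_L loads the lower segment: effective lower R = 0.4843 kΩ.
V_out = 42.6 × 0.4843/(2.208 + 0.4843) = 7.662 mV.
(Unloaded: V_out = x·V_CC = 12.1 mV.)

V_out ≈ 7.66 mV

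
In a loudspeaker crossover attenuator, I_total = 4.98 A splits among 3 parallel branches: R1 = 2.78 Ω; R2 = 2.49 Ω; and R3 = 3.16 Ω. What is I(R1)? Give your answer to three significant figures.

I ≈ 1.66 A

ΣG = 1/2.78 + 1/2.49 + 1/3.16 = 1.078.
Current divider: I(R1) = I_total · G_k/ΣG = 4.98 × (0.3597/1.078) = 4.98 × 0.3338 = 1.662 A.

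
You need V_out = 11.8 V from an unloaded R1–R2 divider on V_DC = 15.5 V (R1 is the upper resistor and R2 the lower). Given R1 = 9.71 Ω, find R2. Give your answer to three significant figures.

R2 ≈ 31.0 Ω

Required fraction k = V_out/V_DC = 0.7613.
So R2 = R1 · V_out/(V_DC − V_out) = 9.71 × 11.8/(15.5 − 11.8) = 9.71 × 3.189 = 30.97 Ω.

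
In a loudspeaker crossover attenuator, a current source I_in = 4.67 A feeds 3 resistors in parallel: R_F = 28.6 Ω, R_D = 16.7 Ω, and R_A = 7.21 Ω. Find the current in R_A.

I ≈ 2.77 A

Total conductance ΣG = 1/28.6 + 1/16.7 + 1/7.21 = 0.2335 (units of 1/Ω).
By the current-divider rule, I = I_in · G_k/ΣG = 4.67 × 0.5939 = 2.773 A.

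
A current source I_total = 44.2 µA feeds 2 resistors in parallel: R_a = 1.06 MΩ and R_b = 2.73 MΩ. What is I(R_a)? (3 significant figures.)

With just two branches, the current splits inversely with resistance.
So I = 44.2 × 2.73/3.790 = 31.84 µA.

I ≈ 31.8 µA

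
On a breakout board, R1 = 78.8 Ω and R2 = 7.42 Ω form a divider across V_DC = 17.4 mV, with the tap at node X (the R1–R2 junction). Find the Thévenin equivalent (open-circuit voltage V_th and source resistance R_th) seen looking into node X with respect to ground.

With X open, the divider is unloaded: V_th = 17.4 × 7.42/86.22 = 1.497 mV.
With V_DC suppressed (replaced by a short), R_th = R1 ‖ R2 = (78.80 × 7.42)/(78.80 + 7.42) = 6.781 Ω.

V_th ≈ 1.50 mV, R_th ≈ 6.78 Ω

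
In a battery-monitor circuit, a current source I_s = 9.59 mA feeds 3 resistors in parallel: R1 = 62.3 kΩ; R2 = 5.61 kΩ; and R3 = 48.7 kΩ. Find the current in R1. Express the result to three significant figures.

I ≈ 0.717 mA

Total conductance ΣG = 1/62.3 + 1/5.61 + 1/48.7 = 0.2148 (units of 1/kΩ).
R1 takes the fraction G_k/ΣG = 0.01605/0.2148 = 0.07471, so I = 9.59 × 0.07471 = 0.7165 mA.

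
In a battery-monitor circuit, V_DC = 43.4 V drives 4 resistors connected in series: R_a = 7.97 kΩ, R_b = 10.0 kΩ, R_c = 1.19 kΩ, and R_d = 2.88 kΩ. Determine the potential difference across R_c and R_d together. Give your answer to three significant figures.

V ≈ 8.01 V

ΣR = 7.97 + 10.0 + 1.19 + 2.88 = 22.04 kΩ.
R_{R_c..R_d} = 1.19 + 2.88 = 4.070 kΩ.
By the voltage-divider rule, V = 43.4 × 4.070/22.04 = 8.014 V.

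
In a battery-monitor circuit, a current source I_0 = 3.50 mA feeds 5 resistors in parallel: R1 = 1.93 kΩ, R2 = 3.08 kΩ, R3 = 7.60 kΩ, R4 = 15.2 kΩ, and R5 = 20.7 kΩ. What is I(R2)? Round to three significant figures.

I ≈ 1.04 mA

ΣG = 1/1.93 + 1/3.08 + 1/7.60 + 1/15.2 + 1/20.7 = 1.088.
R2 takes the fraction G_k/ΣG = 0.3247/1.088 = 0.2983, so I = 3.50 × 0.2983 = 1.044 mA.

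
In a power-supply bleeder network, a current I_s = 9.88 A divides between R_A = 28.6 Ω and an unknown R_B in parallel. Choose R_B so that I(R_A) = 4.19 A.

The fraction through R_A equals R_B/(R_A+R_B).
4.19/9.88 = R_B/(R_A + R_B) → R_B = R_A · (0.4241)/(1 − 0.4241) = 28.6 × 0.7364 = 21.06 Ω.

R_B ≈ 21.1 Ω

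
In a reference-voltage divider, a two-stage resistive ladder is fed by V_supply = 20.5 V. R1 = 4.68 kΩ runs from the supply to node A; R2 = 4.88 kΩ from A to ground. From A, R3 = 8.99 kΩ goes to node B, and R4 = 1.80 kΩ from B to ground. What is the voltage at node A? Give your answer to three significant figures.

The second stage (R3 + R4 = 10.79 kΩ) loads node A in parallel with R2.
Effective lower resistance at A: R2 ‖ 10.79 = 3.360 kΩ.
So V_A = 20.5 × 0.4179 = 8.568 V.

V_A ≈ 8.57 V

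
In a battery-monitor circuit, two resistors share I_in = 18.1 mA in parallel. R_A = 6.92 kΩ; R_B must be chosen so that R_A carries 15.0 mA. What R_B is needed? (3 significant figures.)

R_B ≈ 33.5 kΩ

The fraction through R_A equals R_B/(R_A+R_B).
With f = 0.8287, R_B = R_A · f/(1−f) = 6.92 × 4.839 = 33.48 kΩ.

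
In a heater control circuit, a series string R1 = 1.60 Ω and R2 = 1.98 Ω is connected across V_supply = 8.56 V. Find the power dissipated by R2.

P ≈ 11.3 W

The common current is I = 8.56/3.580 = 2.391 A.
P = I²R = 5.717 × 1.98 = 11.32 W.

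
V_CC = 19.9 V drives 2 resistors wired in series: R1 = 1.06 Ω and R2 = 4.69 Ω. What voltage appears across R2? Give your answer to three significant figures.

ΣR = 1.06 + 4.69 = 5.750 Ω.
Voltage divider: V = V_CC · (4.690 / 5.750) = 19.9 × 0.8157 = 16.23 V.

V ≈ 16.2 V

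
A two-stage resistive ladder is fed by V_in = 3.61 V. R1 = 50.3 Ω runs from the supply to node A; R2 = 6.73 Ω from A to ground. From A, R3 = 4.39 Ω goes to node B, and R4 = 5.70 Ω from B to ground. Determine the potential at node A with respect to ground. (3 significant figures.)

V_A ≈ 0.268 V

Node A sees R2 in parallel with the series input of stage 2, R3 + R4 = 10.09 Ω.
Effective lower resistance at A: R2 ‖ 10.09 = 4.037 Ω.
So V_A = 3.61 × 0.07430 = 0.2682 V.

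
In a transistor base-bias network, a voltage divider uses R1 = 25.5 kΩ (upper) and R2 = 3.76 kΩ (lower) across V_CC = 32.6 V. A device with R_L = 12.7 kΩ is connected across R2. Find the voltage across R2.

R2 ‖ R_L = (3.76 × 12.7)/(3.76 + 12.7) = 2.901 kΩ.
Then V_out = V_CC · R2'/(R1 + R2') = 32.6 × 2.901/28.40 = 3.330 V.
(Unloaded it would be 4.19 V; the load pulls it down.)

V_out ≈ 3.33 V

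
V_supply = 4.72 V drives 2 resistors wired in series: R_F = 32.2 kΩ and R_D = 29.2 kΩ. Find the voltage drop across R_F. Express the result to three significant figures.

ΣR = 32.2 + 29.2 = 61.40 kΩ.
V = V_supply · R/ΣR = 4.72 × 0.5244 = 2.475 V.

V ≈ 2.48 V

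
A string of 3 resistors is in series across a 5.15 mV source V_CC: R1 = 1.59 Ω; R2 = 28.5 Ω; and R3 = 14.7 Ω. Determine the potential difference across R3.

ΣR = 1.59 + 28.5 + 14.7 = 44.79 Ω.
V = V_CC · R/ΣR = 5.15 × 0.3282 = 1.690 mV.

V ≈ 1.69 mV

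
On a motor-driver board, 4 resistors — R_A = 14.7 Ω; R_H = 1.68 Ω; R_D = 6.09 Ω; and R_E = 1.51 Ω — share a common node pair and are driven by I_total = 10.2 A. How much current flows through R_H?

I ≈ 4.08 A

Conductances: ΣG = 1/14.7 + 1/1.68 + 1/6.09 + 1/1.51 = 1.490 (1/Ω).
By the current-divider rule, I = I_total · G_k/ΣG = 10.2 × 0.3996 = 4.076 A.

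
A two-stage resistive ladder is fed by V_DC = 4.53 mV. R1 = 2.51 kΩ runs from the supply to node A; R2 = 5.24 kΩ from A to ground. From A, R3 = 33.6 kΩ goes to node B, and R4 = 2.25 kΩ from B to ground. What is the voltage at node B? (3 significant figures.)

V_B ≈ 0.184 mV

Node A sees R2 in parallel with the series input of stage 2, R3 + R4 = 35.85 kΩ.
Effective lower resistance at A: R2 ‖ 35.85 = 4.572 kΩ.
V_A = 4.53 × 4.572/(2.51 + 4.572) = 2.924 mV.
Stage 2 is unloaded, so V_B = V_A · R4/(R3+R4) = 2.924 × 2.25/35.85 = 0.1835 mV.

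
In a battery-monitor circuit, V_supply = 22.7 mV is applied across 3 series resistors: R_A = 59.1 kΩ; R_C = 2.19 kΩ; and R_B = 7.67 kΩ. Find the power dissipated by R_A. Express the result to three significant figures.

Series current I = V_supply/ΣR = 22.7/68.96 = 0.3292 µA.
P(R_A) = I²·R_A = (0.3292)² × 59.1 = 6.404 nW.

P ≈ 6.40 nW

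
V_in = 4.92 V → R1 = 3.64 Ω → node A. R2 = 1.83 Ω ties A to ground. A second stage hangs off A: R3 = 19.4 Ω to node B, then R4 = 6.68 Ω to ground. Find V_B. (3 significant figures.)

Looking into the second stage from A: R3 + R4 = 26.08 Ω appears in parallel with R2.
Effective lower resistance at A: R2 ‖ 26.08 = 1.710 Ω.
First divider: V_A = V_in · 1.710/(3.64 + 1.710) = 1.573 V.
Then the unloaded second divider: V_B = V_A × R4/(R3+R4) = 1.573 × 0.2561 = 0.4028 V.

V_B ≈ 0.403 V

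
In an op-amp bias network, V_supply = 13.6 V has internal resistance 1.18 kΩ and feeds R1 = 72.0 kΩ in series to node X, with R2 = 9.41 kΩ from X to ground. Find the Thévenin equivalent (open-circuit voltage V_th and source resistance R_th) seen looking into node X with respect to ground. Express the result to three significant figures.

V_th ≈ 1.55 V, R_th ≈ 8.34 kΩ

R1' = 1.18 + 72.0 = 73.18 kΩ (source resistance + R1).
With X open, the divider is unloaded: V_th = 13.6 × 9.41/82.59 = 1.550 V.
With V_supply suppressed (replaced by a short), R_th = R1' ‖ R2 = (73.18 × 9.41)/(73.18 + 9.41) = 8.338 kΩ.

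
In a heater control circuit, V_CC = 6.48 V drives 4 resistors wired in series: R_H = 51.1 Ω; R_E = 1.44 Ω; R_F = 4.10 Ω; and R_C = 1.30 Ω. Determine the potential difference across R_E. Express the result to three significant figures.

ΣR = 51.1 + 1.44 + 4.10 + 1.30 = 57.94 Ω.
V = V_CC · R/ΣR = 6.48 × 0.02485 = 0.1610 V.

V ≈ 0.161 V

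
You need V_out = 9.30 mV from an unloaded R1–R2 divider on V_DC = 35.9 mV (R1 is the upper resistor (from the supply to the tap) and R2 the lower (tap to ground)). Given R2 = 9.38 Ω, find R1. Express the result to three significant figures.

The divider ratio is R2/(R1+R2) = 9.30/35.9 = 0.2591.
So R1 = R2 · (V_DC/V_out − 1) = 9.38 × (35.9/9.30 − 1) = 9.38 × 2.860 = 26.83 Ω.

R1 ≈ 26.8 Ω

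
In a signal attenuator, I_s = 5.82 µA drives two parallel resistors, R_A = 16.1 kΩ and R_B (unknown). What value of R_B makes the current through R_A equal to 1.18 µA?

Two-branch current divider: I_A = I_s · R_B/(R_A + R_B).
1.18/5.82 = R_B/(R_A + R_B) → R_B = R_A · (0.2027)/(1 − 0.2027) = 16.1 × 0.2543 = 4.094 kΩ.

R_B ≈ 4.09 kΩ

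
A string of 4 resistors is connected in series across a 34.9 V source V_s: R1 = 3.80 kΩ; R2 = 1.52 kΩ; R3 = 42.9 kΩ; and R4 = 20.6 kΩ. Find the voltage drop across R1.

V ≈ 1.93 V

Series total: ΣR = 3.80 + 1.52 + 42.9 + 20.6 = 68.82 kΩ.
By the voltage-divider rule, V = 34.9 × 3.800/68.82 = 1.927 V.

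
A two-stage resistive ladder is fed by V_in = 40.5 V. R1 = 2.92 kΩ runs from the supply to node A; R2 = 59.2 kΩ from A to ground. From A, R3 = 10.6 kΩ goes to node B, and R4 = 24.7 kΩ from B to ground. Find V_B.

V_B ≈ 25.0 V

Node A sees R2 in parallel with the series input of stage 2, R3 + R4 = 35.30 kΩ.
Effective lower resistance at A: R2 ‖ 35.30 = 22.11 kΩ.
V_A = 40.5 × 22.11/(2.92 + 22.11) = 35.78 V.
V_B = V_A × 0.6997 = 25.03 V.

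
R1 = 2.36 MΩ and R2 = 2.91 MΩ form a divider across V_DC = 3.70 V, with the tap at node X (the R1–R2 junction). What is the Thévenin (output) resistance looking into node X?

R_th ≈ 1.30 MΩ

Zeroing V_DC shorts the top of R1 to ground, so R_th = R1 ‖ R2 = 1.303 MΩ.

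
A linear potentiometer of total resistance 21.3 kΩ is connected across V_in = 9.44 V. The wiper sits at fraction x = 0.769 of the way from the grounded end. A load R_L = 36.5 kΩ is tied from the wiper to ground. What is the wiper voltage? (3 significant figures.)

Lower segment x·R_p = 16.38 kΩ; upper segment (1−x)·R_p = 4.920 kΩ.
(x·R_p) ‖ R_L = 11.31 kΩ.
Loaded-divider output: V_out = 9.44 × 0.6968 = 6.578 V.
(Unloaded: V_out = x·V_in = 7.26 V.)

V_out ≈ 6.58 V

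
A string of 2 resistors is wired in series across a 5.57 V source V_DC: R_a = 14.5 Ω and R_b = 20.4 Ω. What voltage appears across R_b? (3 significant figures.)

V ≈ 3.26 V

Series total: ΣR = 14.5 + 20.4 = 34.90 Ω.
By the voltage-divider rule, V = 5.57 × 20.40/34.90 = 3.256 V.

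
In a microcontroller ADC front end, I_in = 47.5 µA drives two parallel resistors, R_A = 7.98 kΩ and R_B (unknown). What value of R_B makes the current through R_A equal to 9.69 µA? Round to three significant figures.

R_B ≈ 2.05 kΩ

The fraction through R_A equals R_B/(R_A+R_B).
With f = 0.2040, R_B = R_A · f/(1−f) = 7.98 × 0.2563 = 2.045 kΩ.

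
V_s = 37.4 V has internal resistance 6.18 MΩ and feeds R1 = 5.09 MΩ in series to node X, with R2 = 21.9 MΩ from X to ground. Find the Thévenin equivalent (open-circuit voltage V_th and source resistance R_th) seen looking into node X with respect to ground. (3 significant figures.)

R1' = 6.18 + 5.09 = 11.27 MΩ (source resistance + R1).
Open-circuit (no load on X): V_th = V_s · R2/(R1' + R2) = 37.4 × 21.9/(11.27 + 21.9) = 24.69 V.
Looking into X with the source shorted: R_th = R1'·R2/(R1'+R2) = 11.27 × 21.9/33.17 = 7.441 MΩ.

V_th ≈ 24.7 V, R_th ≈ 7.44 MΩ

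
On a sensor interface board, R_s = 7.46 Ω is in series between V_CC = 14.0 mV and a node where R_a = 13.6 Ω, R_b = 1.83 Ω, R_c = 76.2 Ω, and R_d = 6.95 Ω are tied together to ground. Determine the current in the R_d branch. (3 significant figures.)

I ≈ 0.296 mA

Combine the parallel branches: R_p = (1/13.6 + 1/1.83 + 1/76.2 + 1/6.95)⁻¹ = 1.287 Ω.
Node voltage V_A = V_CC · R_p/(R_s + R_p) = 14.0 × 0.1471 = 2.060 mV.
I(R_d) = V_A / R_d = 2.060/6.95 = 0.2964 mA.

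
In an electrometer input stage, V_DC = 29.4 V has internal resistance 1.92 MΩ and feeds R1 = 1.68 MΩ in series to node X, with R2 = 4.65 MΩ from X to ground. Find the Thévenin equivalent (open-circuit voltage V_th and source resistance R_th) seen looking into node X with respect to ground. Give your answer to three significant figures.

R1' = 1.92 + 1.68 = 3.600 MΩ (source resistance + R1).
V_th is the unloaded tap voltage: V_DC · R2/(R1'+R2) = 29.4 × 0.5636 = 16.57 V.
Zeroing V_DC shorts the top of R1' to ground, so R_th = R1' ‖ R2 = 2.029 MΩ.

V_th ≈ 16.6 V, R_th ≈ 2.03 MΩ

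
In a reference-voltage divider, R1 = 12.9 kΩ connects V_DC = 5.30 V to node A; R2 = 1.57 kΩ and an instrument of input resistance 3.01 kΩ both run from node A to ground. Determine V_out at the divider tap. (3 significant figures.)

R2 ‖ R_L = (1.57 × 3.01)/(1.57 + 3.01) = 1.032 kΩ.
Now apply the divider: V_out = 5.30 × 0.07406 = 0.3925 V.

V_out ≈ 0.393 V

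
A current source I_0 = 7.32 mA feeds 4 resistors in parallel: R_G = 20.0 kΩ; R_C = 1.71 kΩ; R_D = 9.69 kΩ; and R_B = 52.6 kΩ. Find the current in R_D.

ΣG = 1/20.0 + 1/1.71 + 1/9.69 + 1/52.6 = 0.7570.
By the current-divider rule, I = I_0 · G_k/ΣG = 7.32 × 0.1363 = 0.9979 mA.

I ≈ 0.998 mA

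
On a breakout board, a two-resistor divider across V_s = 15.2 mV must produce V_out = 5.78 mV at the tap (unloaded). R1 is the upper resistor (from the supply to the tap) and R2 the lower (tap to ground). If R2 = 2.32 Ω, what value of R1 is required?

R1 ≈ 3.78 Ω

Required fraction k = V_out/V_s = 0.3803.
Rearranging, R1 = R2·(1−k)/k = 2.32 × 1.630 = 3.781 Ω.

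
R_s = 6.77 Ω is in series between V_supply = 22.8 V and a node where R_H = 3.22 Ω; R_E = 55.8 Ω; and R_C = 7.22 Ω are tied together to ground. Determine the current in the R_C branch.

Equivalent of the parallel group: R_p = 2.141 Ω.
Node voltage V_A = V_supply · R_p/(R_s + R_p) = 22.8 × 0.2403 = 5.479 V.
Branch current I = V_A/R_C = 5.479/7.22 = 0.7588 A.

I ≈ 0.759 A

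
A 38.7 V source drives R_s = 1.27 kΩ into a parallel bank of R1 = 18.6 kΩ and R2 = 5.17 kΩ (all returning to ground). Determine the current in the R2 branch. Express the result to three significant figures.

I ≈ 5.70 mA

Equivalent of the parallel group: R_p = 4.046 kΩ.
V_A = 38.7 × 4.046/5.316 = 29.45 V.
Branch current I = V_A/R2 = 29.45/5.17 = 5.697 mA.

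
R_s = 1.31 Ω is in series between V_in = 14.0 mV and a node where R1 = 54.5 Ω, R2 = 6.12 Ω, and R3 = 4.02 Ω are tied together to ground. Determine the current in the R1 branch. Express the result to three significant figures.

Combine the parallel branches: R_p = (1/54.5 + 1/6.12 + 1/4.02)⁻¹ = 2.323 Ω.
V_A by voltage divider: V_A = 14.0 × 2.323/(1.31 + 2.323) = 8.952 mV.
I(R1) = V_A / R1 = 8.952/54.5 = 0.1643 mA.

I ≈ 0.164 mA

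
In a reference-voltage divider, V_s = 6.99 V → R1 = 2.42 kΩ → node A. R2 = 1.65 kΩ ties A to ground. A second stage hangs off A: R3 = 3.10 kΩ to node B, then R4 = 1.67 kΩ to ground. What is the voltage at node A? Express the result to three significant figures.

Looking into the second stage from A: R3 + R4 = 4.770 kΩ appears in parallel with R2.
R2 ‖ (R3+R4) = 1.226 kΩ.
So V_A = 6.99 × 0.3362 = 2.350 V.

V_A ≈ 2.35 V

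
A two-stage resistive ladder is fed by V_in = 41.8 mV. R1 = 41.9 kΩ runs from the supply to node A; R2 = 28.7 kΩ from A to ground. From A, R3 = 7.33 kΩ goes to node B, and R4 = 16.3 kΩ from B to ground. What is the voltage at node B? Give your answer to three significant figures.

The second stage (R3 + R4 = 23.63 kΩ) loads node A in parallel with R2.
Effective lower resistance at A: R2 ‖ 23.63 = 12.96 kΩ.
First divider: V_A = V_in · 12.96/(41.9 + 12.96) = 9.875 mV.
V_B = V_A × 0.6898 = 6.811 mV.

V_B ≈ 6.81 mV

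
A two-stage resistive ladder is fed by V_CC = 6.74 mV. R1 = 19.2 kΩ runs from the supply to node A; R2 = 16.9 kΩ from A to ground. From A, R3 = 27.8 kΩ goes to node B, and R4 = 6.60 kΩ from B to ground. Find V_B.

V_B ≈ 0.480 mV

Looking into the second stage from A: R3 + R4 = 34.40 kΩ appears in parallel with R2.
R2 ‖ (R3+R4) = 11.33 kΩ.
V_A = 6.74 × 11.33/(19.2 + 11.33) = 2.502 mV.
V_B = V_A × 0.1919 = 0.4800 mV.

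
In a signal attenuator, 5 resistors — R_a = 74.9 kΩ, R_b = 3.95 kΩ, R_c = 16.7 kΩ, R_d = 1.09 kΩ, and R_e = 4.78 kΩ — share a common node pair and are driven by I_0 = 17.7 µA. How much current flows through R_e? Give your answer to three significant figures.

Total conductance ΣG = 1/74.9 + 1/3.95 + 1/16.7 + 1/1.09 + 1/4.78 = 1.453 (units of 1/kΩ).
Current divider: I(R_e) = I_0 · G_k/ΣG = 17.7 × (0.2092/1.453) = 17.7 × 0.1440 = 2.548 µA.

I ≈ 2.55 µA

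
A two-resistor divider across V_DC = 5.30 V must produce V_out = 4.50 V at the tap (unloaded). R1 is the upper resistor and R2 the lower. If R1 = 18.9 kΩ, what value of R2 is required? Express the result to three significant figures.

R2 ≈ 106 kΩ

V_out/V_DC = R2/(R1+R2) = 0.8491.
So R2 = R1 · V_out/(V_DC − V_out) = 18.9 × 4.50/(5.30 − 4.50) = 18.9 × 5.625 = 106.3 kΩ.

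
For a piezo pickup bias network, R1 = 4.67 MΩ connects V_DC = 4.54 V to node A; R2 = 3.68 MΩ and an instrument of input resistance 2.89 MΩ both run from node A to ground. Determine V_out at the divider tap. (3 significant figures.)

First combine the lower leg with the load: R2 ‖ R_L = 1.619 MΩ.
Now apply the divider: V_out = 4.54 × 0.2574 = 1.169 V.
(Unloaded it would be 2.00 V; the load pulls it down.)

V_out ≈ 1.17 V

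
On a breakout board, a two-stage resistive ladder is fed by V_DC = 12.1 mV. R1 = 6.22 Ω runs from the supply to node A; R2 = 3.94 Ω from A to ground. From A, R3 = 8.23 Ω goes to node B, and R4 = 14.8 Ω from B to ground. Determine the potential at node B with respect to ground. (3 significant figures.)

The second stage (R3 + R4 = 23.03 Ω) loads node A in parallel with R2.
R2 ‖ (R3+R4) = 3.364 Ω.
V_A = 12.1 × 3.364/(6.22 + 3.364) = 4.247 mV.
Stage 2 is unloaded, so V_B = V_A · R4/(R3+R4) = 4.247 × 14.8/23.03 = 2.730 mV.

V_B ≈ 2.73 mV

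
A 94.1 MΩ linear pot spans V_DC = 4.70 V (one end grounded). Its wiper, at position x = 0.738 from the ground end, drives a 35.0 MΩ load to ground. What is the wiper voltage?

The pot divides into 24.65 MΩ above the wiper and 69.45 MΩ below.
R_L loads the lower segment: effective lower R = 23.27 MΩ.
Then V_out = V_DC · 23.27/(24.65 + 23.27) = 2.282 V.

V_out ≈ 2.28 V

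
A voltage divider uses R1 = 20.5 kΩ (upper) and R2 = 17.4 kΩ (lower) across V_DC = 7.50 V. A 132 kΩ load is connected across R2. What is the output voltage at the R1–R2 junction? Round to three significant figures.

V_out ≈ 3.21 V

The load sits in parallel with R2, giving an effective lower resistance R2' = R2·R_L/(R2+R_L) = 15.37 kΩ.
Voltage divider with the loaded lower leg: V_out = 7.50 × 15.37/(20.5 + 15.37) = 7.50 × 0.4285 = 3.214 V.
(Unloaded it would be 3.44 V; the load pulls it down.)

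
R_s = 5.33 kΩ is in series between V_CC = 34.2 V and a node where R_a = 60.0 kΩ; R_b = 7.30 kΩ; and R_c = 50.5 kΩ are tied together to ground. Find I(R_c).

Parallel bank: R_p = 1/(1/60.0 + 1/7.30 + 1/50.5) = 5.765 kΩ.
V_A = 34.2 × 5.765/11.10 = 17.77 V.
Branch current I = V_A/R_c = 17.77/50.5 = 0.3519 mA.

I ≈ 0.352 mA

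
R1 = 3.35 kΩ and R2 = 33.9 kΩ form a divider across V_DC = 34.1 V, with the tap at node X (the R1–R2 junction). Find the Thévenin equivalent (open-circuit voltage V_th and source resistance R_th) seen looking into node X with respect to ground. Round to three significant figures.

V_th is the unloaded tap voltage: V_DC · R2/(R1+R2) = 34.1 × 0.9101 = 31.03 V.
Looking into X with the source shorted: R_th = R1·R2/(R1+R2) = 3.350 × 33.9/37.25 = 3.049 kΩ.

V_th ≈ 31.0 V, R_th ≈ 3.05 kΩ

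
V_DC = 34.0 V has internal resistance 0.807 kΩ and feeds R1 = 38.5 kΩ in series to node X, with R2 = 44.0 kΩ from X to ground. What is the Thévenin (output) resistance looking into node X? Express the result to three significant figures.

R_th ≈ 20.8 kΩ

R1' = 0.807 + 38.5 = 39.31 kΩ (source resistance + R1).
Looking into X with the source shorted: R_th = R1'·R2/(R1'+R2) = 39.31 × 44.0/83.31 = 20.76 kΩ.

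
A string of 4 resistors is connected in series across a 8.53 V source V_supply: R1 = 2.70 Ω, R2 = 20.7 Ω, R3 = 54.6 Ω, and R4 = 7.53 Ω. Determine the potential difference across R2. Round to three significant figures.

V ≈ 2.06 V

ΣR = 2.70 + 20.7 + 54.6 + 7.53 = 85.53 Ω.
By the voltage-divider rule, V = 8.53 × 20.70/85.53 = 2.064 V.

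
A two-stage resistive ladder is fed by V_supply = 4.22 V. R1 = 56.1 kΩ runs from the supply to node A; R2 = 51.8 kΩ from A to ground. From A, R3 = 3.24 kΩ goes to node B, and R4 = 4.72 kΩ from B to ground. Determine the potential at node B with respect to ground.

Node A sees R2 in parallel with the series input of stage 2, R3 + R4 = 7.960 kΩ.
R2 ‖ (R3+R4) = 6.900 kΩ.
V_A = 4.22 × 6.900/(56.1 + 6.900) = 0.4622 V.
Then the unloaded second divider: V_B = V_A × R4/(R3+R4) = 0.4622 × 0.5930 = 0.2741 V.

V_B ≈ 0.274 V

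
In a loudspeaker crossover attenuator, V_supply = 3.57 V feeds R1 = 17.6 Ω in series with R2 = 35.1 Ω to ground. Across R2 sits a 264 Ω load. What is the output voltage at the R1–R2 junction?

The load sits in parallel with R2, giving an effective lower resistance R2' = R2·R_L/(R2+R_L) = 30.98 Ω.
Now apply the divider: V_out = 3.57 × 0.6377 = 2.277 V.

V_out ≈ 2.28 V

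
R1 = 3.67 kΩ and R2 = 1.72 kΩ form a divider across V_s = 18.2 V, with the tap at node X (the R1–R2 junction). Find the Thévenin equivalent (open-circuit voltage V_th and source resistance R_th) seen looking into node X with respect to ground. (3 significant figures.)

Open-circuit (no load on X): V_th = V_s · R2/(R1 + R2) = 18.2 × 1.72/(3.670 + 1.72) = 5.808 V.
Looking into X with the source shorted: R_th = R1·R2/(R1+R2) = 3.670 × 1.72/5.390 = 1.171 kΩ.

V_th ≈ 5.81 V, R_th ≈ 1.17 kΩ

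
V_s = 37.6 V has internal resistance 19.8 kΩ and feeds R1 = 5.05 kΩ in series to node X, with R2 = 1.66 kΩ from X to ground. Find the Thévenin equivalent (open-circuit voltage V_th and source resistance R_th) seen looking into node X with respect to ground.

V_th ≈ 2.35 V, R_th ≈ 1.56 kΩ

R1' = 19.8 + 5.05 = 24.85 kΩ (source resistance + R1).
Open-circuit (no load on X): V_th = V_s · R2/(R1' + R2) = 37.6 × 1.66/(24.85 + 1.66) = 2.354 V.
Zeroing V_s shorts the top of R1' to ground, so R_th = R1' ‖ R2 = 1.556 kΩ.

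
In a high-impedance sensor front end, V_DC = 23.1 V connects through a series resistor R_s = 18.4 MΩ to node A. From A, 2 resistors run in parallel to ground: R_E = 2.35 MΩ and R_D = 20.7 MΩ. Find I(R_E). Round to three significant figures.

I ≈ 1.01 µA

Combine the parallel branches: R_p = (1/2.35 + 1/20.7)⁻¹ = 2.110 MΩ.
V_A = 23.1 × 2.110/20.51 = 2.377 V.
Branch current I = V_A/R_E = 2.377/2.35 = 1.011 µA.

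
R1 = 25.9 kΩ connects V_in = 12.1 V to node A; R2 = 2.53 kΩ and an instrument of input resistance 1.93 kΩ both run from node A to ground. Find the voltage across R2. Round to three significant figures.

V_out ≈ 0.491 V

R2 ‖ R_L = (2.53 × 1.93)/(2.53 + 1.93) = 1.095 kΩ.
Then V_out = V_in · R2'/(R1 + R2') = 12.1 × 1.095/26.99 = 0.4907 V.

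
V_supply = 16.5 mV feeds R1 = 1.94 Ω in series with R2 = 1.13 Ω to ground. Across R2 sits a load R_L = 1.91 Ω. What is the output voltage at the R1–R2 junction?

V_out ≈ 4.42 mV

The load sits in parallel with R2, giving an effective lower resistance R2' = R2·R_L/(R2+R_L) = 0.7100 Ω.
Now apply the divider: V_out = 16.5 × 0.2679 = 4.421 mV.
(Unloaded it would be 6.07 mV; the load pulls it down.)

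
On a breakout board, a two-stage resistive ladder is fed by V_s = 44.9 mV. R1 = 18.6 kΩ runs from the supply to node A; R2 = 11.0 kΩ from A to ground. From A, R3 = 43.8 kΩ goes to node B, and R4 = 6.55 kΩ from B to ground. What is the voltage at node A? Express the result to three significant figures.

The second stage (R3 + R4 = 50.35 kΩ) loads node A in parallel with R2.
R2 ‖ (R3+R4) = 9.028 kΩ.
V_A = 44.9 × 9.028/(18.6 + 9.028) = 14.67 mV.

V_A ≈ 14.7 mV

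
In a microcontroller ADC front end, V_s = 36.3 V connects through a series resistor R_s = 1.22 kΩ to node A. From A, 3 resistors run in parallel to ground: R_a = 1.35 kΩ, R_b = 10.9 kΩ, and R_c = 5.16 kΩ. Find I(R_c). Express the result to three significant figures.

Combine the parallel branches: R_p = (1/1.35 + 1/10.9 + 1/5.16)⁻¹ = 0.9744 kΩ.
V_A = 36.3 × 0.9744/2.194 = 16.12 V.
Branch current I = V_A/R_c = 16.12/5.16 = 3.124 mA.

I ≈ 3.12 mA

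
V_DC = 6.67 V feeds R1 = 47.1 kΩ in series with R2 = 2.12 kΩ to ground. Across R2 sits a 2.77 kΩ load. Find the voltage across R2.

V_out ≈ 0.166 V

The load sits in parallel with R2, giving an effective lower resistance R2' = R2·R_L/(R2+R_L) = 1.201 kΩ.
Voltage divider with the loaded lower leg: V_out = 6.67 × 1.201/(47.1 + 1.201) = 6.67 × 0.02486 = 0.1658 V.
(Unloaded it would be 0.287 V; the load pulls it down.)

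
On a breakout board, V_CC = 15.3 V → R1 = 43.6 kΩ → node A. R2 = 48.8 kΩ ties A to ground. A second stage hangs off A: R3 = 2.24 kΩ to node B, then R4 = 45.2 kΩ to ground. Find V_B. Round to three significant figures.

Node A sees R2 in parallel with the series input of stage 2, R3 + R4 = 47.44 kΩ.
R2 ‖ (R3+R4) = 24.06 kΩ.
First divider: V_A = V_CC · 24.06/(43.6 + 24.06) = 5.440 V.
Stage 2 is unloaded, so V_B = V_A · R4/(R3+R4) = 5.440 × 45.2/47.44 = 5.183 V.

V_B ≈ 5.18 V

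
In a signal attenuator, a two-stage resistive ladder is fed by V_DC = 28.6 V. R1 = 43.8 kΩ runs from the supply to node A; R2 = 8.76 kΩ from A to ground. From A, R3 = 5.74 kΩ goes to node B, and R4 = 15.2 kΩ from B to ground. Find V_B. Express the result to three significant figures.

V_B ≈ 2.57 V

Looking into the second stage from A: R3 + R4 = 20.94 kΩ appears in parallel with R2.
Effective lower resistance at A: R2 ‖ 20.94 = 6.176 kΩ.
So V_A = 28.6 × 0.1236 = 3.534 V.
Then the unloaded second divider: V_B = V_A × R4/(R3+R4) = 3.534 × 0.7259 = 2.566 V.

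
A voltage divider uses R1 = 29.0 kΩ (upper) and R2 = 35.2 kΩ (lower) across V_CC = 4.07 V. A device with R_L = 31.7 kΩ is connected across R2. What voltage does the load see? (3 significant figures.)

V_out ≈ 1.49 V

The load sits in parallel with R2, giving an effective lower resistance R2' = R2·R_L/(R2+R_L) = 16.68 kΩ.
Then V_out = V_CC · R2'/(R1 + R2') = 4.07 × 16.68/45.68 = 1.486 V.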